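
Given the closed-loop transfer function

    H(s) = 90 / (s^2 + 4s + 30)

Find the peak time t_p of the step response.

Comparing s^2 + 4s + 30 to s^2 + 2ζωₙs + ωₙ²: ωₙ = √30 ≈ 5.477 rad/s and ζ = 4/(2·√30) ≈ 0.3651.
ζωₙ = 4/2 = 2, so ω_d = ωₙ√(1−ζ²) = √(ωₙ² − (ζωₙ)²) = √(30 − 2²) = √26 ≈ 5.099 rad/s.
t_p = π/ω_d = π/5.099 ≈ 0.6161 s.

t_p ≈ 0.6161 s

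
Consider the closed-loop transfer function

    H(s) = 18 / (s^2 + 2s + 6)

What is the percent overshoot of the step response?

Comparing s^2 + 2s + 6 to s^2 + 2ζωₙs + ωₙ²: ωₙ = √6 ≈ 2.449 rad/s and ζ = 2/(2·√6) ≈ 0.4082.
%OS = 100·exp(−πζ/√(1−ζ²)) = 100·exp(−π·0.4082/√(1−0.4082²)) ≈ 24.5%.

%OS ≈ 24.5%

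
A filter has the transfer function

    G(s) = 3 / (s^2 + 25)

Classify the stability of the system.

marginally stable

The poles can be read from the denominator factors: s = ±5j.
Since the simple pole(s) at s = 5j, -5j lie on the jω-axis with none in the right half-plane, the system is marginally stable.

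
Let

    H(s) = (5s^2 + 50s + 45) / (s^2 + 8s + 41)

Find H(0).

H(0) = 45/41 ≈ 1.098

Set s = 0: H(0) = (45) / (41) = 45/41.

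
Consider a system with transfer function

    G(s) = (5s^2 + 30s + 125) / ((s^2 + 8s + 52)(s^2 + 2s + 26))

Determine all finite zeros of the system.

s = -3 + 4j, -3 - 4j

Set the numerator to zero: 5s^2 + 30s + 125 = 0, i.e. 5·(s^2 + 6s + 25) = 0.
Factoring: (s^2 + 6s + 25) = 0.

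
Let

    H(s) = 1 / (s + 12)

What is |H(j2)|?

Substitute s = j2: numerator = 1, denominator = 12 + j2.
|H(j2)| = |1| / |12 + j2| = 1 / 12.166 ≈ 0.08220.

|H(j2)| ≈ 0.08220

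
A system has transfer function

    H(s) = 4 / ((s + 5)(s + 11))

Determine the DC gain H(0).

H(0) = 4/55 ≈ 0.07273

Set s = 0: H(0) = (4) / (55) = 4/55.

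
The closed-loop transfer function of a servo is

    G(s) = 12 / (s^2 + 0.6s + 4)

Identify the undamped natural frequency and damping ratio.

Compare the denominator to the standard form s^2 + 2ζωₙs + ωₙ².
ωₙ² = 4, so ωₙ = 2 rad/s.
2ζωₙ = 0.6, so ζ = 0.6/(2·2) = 0.15.

ωₙ = 2 rad/s, ζ = 0.15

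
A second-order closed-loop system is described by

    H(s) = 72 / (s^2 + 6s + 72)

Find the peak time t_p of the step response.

t_p ≈ 0.3958 s

Comparing s^2 + 6s + 72 to s^2 + 2ζωₙs + ωₙ²: ωₙ = √72 ≈ 8.485 rad/s and ζ = 6/(2·√72) ≈ 0.3536.
ζωₙ = 6/2 = 3, so ω_d = ωₙ√(1−ζ²) = √(ωₙ² − (ζωₙ)²) = √(72 − 3²) = √63 ≈ 7.937 rad/s.
t_p = π/ω_d = π/7.937 ≈ 0.3958 s.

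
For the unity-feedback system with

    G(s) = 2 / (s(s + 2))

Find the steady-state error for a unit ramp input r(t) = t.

G(s) has one pole at the origin.
This is a Type 1 system. Kv = lim_{s→0} s·G(s) = 2/2 = 1.
e_ss = 1/Kv = 1/(1) = 1.

e_ss = 1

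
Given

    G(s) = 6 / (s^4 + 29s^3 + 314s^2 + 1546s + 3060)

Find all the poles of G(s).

The poles are the roots of the denominator s^4 + 29s^3 + 314s^2 + 1546s + 3060 = 0.
Trying s = -9: the polynomial evaluates to 0, so (s + 9) is a factor.
Dividing out leaves s^3 + 20s^2 + 134s + 340 = 0.
This factors further as (s^2 + 10s + 34)(s + 10) = 0.

s = -5 ± 3j, -9, -10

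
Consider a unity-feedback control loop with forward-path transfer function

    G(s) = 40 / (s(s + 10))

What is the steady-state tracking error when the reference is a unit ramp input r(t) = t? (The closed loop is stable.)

e_ss = 0.2500

G(s) has one pole at the origin.
This is a Type 1 system. Kv = lim_{s→0} s·G(s) = 40/10 = 4.
e_ss = 1/Kv = 1/(4) = 1/4 ≈ 0.2500.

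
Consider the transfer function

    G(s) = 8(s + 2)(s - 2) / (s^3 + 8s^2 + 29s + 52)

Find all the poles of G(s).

s = -4, -2 ± 3j

The poles are the roots of the denominator s^3 + 8s^2 + 29s + 52 = 0.
Trying s = -4: the polynomial evaluates to 0, so (s + 4) is a factor.
Dividing out leaves s^2 + 4s + 13 = 0.
The quadratic formula then gives s = -2 ± 3j.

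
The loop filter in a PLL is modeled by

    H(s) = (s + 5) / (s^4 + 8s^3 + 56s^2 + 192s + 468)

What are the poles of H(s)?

s = -3 + 3j, -3 - 3j, -1 + 5j, -1 - 5j

The poles are the roots of the denominator s^4 + 8s^3 + 56s^2 + 192s + 468 = 0.
No real roots exist; factor into two real quadratics: (s^2 + 6s + 18)(s^2 + 2s + 26) = 0.
Each quadratic gives a conjugate pair via the quadratic formula.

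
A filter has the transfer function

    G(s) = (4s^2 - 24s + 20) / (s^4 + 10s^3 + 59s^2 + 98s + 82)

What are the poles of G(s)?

The poles are the roots of the denominator s^4 + 10s^3 + 59s^2 + 98s + 82 = 0.
No real roots exist; factor into two real quadratics: (s^2 + 2s + 2)(s^2 + 8s + 41) = 0.
Each quadratic gives a conjugate pair via the quadratic formula.

s = -1 + j, -1 - j, -4 + 5j, -4 - 5j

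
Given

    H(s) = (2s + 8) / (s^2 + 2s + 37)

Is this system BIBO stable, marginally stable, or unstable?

stable

The poles can be read from the denominator factors: s = -1 + 6j, -1 - 6j.
Since all poles lie strictly in the left half-plane, the system is stable.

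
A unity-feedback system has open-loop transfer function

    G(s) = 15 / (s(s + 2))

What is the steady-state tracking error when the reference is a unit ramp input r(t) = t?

e_ss = 0.1333

G(s) has one pole at the origin.
This is a Type 1 system. Kv = lim_{s→0} s·G(s) = 15/2.
e_ss = 1/Kv = 1/(15/2) = 2/15 ≈ 0.1333.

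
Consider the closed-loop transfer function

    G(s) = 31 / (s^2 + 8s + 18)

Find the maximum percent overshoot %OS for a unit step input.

%OS ≈ 0.0138%

Comparing s^2 + 8s + 18 to s^2 + 2ζωₙs + ωₙ²: ωₙ = √18 ≈ 4.243 rad/s and ζ = 8/(2·√18) ≈ 0.9428.
%OS = 100·exp(−πζ/√(1−ζ²)) = 100·exp(−π·0.9428/√(1−0.9428²)) ≈ 0.0138%.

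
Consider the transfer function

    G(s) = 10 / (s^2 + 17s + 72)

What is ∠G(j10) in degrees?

At s = j10: numerator = 10, denominator = -28 + j170.
∠G = ∠num − ∠den = 0° − (99.353°) = -99.35°.

∠G(j10) ≈ -99.35°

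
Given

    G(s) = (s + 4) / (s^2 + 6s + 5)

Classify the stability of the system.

stable

The denominator s^2 + 6s + 5 factors as (s + 1)(s + 5), giving poles at s = -1, -5.
Since all poles lie strictly in the left half-plane, the system is stable.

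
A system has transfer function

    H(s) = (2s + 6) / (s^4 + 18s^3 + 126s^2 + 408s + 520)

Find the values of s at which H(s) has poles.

s = -4 ± 2j, -5 ± j

The poles are the roots of the denominator s^4 + 18s^3 + 126s^2 + 408s + 520 = 0.
No real roots exist; factor into two real quadratics: (s^2 + 8s + 20)(s^2 + 10s + 26) = 0.
Each quadratic gives a conjugate pair via the quadratic formula.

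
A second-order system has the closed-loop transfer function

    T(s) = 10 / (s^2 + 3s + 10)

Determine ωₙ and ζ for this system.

ωₙ ≈ 3.162 rad/s, ζ ≈ 0.4743

Compare the denominator to the standard form s^2 + 2ζωₙs + ωₙ².
ωₙ² = 10, so ωₙ = √10 ≈ 3.162 rad/s.
2ζωₙ = 3, so ζ = 3/(2·√10) ≈ 0.4743.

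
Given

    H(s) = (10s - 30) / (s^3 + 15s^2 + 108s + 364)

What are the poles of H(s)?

s = -4 + 6j, -4 - 6j, -7

The poles are the roots of the denominator s^3 + 15s^2 + 108s + 364 = 0.
Trying s = -7: the polynomial evaluates to 0, so (s + 7) is a factor.
Dividing out leaves s^2 + 8s + 52 = 0.
The quadratic formula then gives s = -4 ± 6j.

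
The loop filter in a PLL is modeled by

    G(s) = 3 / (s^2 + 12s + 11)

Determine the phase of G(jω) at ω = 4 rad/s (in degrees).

At s = j4: numerator = 3, denominator = -5 + j48.
∠G = ∠num − ∠den = 0° − (95.947°) = -95.95°.

∠G(j4) ≈ -95.95°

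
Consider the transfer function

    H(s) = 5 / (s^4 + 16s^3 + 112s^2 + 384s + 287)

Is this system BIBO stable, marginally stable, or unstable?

stable

The denominator s^4 + 16s^3 + 112s^2 + 384s + 287 factors as (s^2 + 8s + 41)(s + 7)(s + 1), giving poles at s = -4 ± 5j, -7, -1.
Since all poles lie strictly in the left half-plane, the system is stable.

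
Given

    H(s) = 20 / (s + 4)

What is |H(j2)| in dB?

|H(j2)|_dB ≈ 13.0 dB

Substitute s = j2: numerator = 20, denominator = 4 + j2.
|H(j2)| = |20| / |4 + j2| = 20 / 4.4721 ≈ 4.472.
In decibels: 20·log₁₀(4.472) ≈ 13.0 dB.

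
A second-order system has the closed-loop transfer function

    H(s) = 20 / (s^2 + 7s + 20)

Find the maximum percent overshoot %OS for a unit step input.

Comparing s^2 + 7s + 20 to s^2 + 2ζωₙs + ωₙ²: ωₙ = √20 ≈ 4.472 rad/s and ζ = 7/(2·√20) ≈ 0.7826.
%OS = 100·exp(−πζ/√(1−ζ²)) = 100·exp(−π·0.7826/√(1−0.7826²)) ≈ 1.93%.

%OS ≈ 1.93%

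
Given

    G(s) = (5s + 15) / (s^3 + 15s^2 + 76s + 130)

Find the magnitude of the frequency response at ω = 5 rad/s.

Substitute s = j5: numerator = 15 + j25, denominator = -245 + j255.
|G(j5)| = |15 + j25| / |-245 + j255| = 29.155 / 353.62 ≈ 0.08245.

|G(j5)| ≈ 0.08245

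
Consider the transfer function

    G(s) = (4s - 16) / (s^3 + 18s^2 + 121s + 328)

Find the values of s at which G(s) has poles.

s = -5 + 4j, -5 - 4j, -8

The poles are the roots of the denominator s^3 + 18s^2 + 121s + 328 = 0.
Trying s = -8: the polynomial evaluates to 0, so (s + 8) is a factor.
Dividing out leaves s^2 + 10s + 41 = 0.
The quadratic formula then gives s = -5 ± 4j.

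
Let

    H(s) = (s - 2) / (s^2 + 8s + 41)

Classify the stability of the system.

stable

The poles can be read from the denominator factors: s = -4 + 5j, -4 - 5j.
Since all poles lie strictly in the left half-plane, the system is stable.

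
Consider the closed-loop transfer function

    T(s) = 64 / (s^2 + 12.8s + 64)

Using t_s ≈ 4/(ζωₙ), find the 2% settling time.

Comparing s^2 + 12.8s + 64 to s^2 + 2ζωₙs + ωₙ²: ωₙ = 8 rad/s and ζ = 12.8/(2·8) = 0.8.
ζωₙ = 12.8/2 = 6.4, so t_s ≈ 4/(ζωₙ) = 4/6.4 = 0.6250 s.

t_s ≈ 0.6250 s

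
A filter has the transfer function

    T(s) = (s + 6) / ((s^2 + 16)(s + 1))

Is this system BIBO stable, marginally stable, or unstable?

marginally stable

The poles can be read from the denominator factors: s = 4j, -4j, -1.
Since the simple pole(s) at s = 4j, -4j lie on the jω-axis with none in the right half-plane, the system is marginally stable.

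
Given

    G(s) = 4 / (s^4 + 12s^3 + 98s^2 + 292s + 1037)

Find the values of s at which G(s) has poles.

s = -5 + 6j, -5 - 6j, -1 + 4j, -1 - 4j

The poles are the roots of the denominator s^4 + 12s^3 + 98s^2 + 292s + 1037 = 0.
No real roots exist; factor into two real quadratics: (s^2 + 10s + 61)(s^2 + 2s + 17) = 0.
Each quadratic gives a conjugate pair via the quadratic formula.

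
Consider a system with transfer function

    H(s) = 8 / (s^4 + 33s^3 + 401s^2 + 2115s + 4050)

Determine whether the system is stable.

stable

The denominator s^4 + 33s^3 + 401s^2 + 2115s + 4050 factors as (s + 9)^2(s + 10)(s + 5), giving poles at s = -9, -10, -9, -5.
Since all poles lie strictly in the left half-plane, the system is stable.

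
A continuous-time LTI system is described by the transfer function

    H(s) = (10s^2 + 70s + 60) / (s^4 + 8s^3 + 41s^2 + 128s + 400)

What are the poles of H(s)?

s = ±4j, -4 ± 3j

The poles are the roots of the denominator s^4 + 8s^3 + 41s^2 + 128s + 400 = 0.
No real roots exist; factor into two real quadratics: (s^2 + 16)(s^2 + 8s + 25) = 0.
Each quadratic gives a conjugate pair via the quadratic formula.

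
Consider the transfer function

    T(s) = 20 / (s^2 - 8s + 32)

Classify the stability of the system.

The denominator s^2 - 8s + 32 factors as (s^2 - 8s + 32), giving poles at s = 4 ± 4j.
Since the pole(s) at s = 4 ± 4j lie in the right half-plane, the system is unstable.

unstable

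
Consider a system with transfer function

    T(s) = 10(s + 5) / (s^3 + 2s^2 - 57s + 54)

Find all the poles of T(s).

s = 6, -9, 1

The poles are the roots of the denominator s^3 + 2s^2 - 57s + 54 = 0.
Trying s = 6: the polynomial evaluates to 0, so (s - 6) is a factor.
Dividing out leaves s^2 + 8s - 9 = 0.
Factoring the quadratic: (s + 9)(s - 1) = 0.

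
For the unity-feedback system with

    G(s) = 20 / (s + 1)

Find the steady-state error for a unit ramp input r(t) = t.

e_ss = ∞

G(s) has no poles at the origin.
This is a Type 0 system; Kv = lim_{s→0} s·G(s) = 0, so the steady-state error for a ramp input is infinite.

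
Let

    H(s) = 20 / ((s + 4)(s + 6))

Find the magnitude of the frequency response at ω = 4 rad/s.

|H(j4)| ≈ 0.4903

Substitute s = j4: numerator = 20, denominator = 8 + j40.
|H(j4)| = |20| / |8 + j40| = 20 / 40.792 ≈ 0.4903.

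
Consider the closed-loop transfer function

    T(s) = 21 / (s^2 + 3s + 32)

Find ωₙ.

ωₙ ≈ 5.657 rad/s

Compare the denominator to the standard form s^2 + 2ζωₙs + ωₙ².
ωₙ² = 32, so ωₙ = √32 ≈ 5.657 rad/s.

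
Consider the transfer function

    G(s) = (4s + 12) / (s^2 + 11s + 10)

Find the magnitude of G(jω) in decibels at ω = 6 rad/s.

|G(j6)|_dB ≈ -8.44 dB

Substitute s = j6: numerator = 12 + j24, denominator = -26 + j66.
|G(j6)| = |12 + j24| / |-26 + j66| = 26.833 / 70.937 ≈ 0.3783.
In decibels: 20·log₁₀(0.3783) ≈ -8.44 dB.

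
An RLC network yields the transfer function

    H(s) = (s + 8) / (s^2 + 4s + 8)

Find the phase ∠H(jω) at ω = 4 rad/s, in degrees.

At s = j4: numerator = 8 + j4, denominator = -8 + j16.
∠H = ∠num − ∠den = 26.565° − (116.57°) = -90°.

∠H(j4) ≈ -90°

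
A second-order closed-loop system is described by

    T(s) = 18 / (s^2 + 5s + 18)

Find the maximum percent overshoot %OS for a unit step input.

%OS ≈ 10.1%

Comparing s^2 + 5s + 18 to s^2 + 2ζωₙs + ωₙ²: ωₙ = √18 ≈ 4.243 rad/s and ζ = 5/(2·√18) ≈ 0.5893.
%OS = 100·exp(−πζ/√(1−ζ²)) = 100·exp(−π·0.5893/√(1−0.5893²)) ≈ 10.1%.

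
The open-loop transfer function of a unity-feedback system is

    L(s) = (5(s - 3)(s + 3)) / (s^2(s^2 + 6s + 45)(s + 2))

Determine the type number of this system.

The denominator has 2 factors of s at the origin (free integrators), so this is a Type 2 system.

Type 2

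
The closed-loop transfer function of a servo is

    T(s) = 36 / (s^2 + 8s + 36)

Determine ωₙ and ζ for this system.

Compare the denominator to the standard form s^2 + 2ζωₙs + ωₙ².
ωₙ² = 36, so ωₙ = 6 rad/s.
2ζωₙ = 8, so ζ = 8/(2·6) ≈ 0.6667.

ωₙ = 6 rad/s, ζ ≈ 0.6667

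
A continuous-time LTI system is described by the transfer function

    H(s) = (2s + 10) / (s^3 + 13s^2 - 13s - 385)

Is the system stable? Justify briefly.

The denominator s^3 + 13s^2 - 13s - 385 factors as (s + 7)(s + 11)(s - 5), giving poles at s = -7, -11, 5.
Since the pole(s) at s = 5 lie in the right half-plane, the system is unstable.

unstable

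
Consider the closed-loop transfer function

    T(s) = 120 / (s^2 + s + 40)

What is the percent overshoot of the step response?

%OS ≈ 77.9%

Comparing s^2 + s + 40 to s^2 + 2ζωₙs + ωₙ²: ωₙ = √40 ≈ 6.325 rad/s and ζ = 1/(2·√40) ≈ 0.07906.
%OS = 100·exp(−πζ/√(1−ζ²)) = 100·exp(−π·0.07906/√(1−0.07906²)) ≈ 77.9%.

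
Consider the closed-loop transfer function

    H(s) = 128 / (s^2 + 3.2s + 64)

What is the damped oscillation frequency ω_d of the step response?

Comparing s^2 + 3.2s + 64 to s^2 + 2ζωₙs + ωₙ²: ωₙ = 8 rad/s and ζ = 3.2/(2·8) = 0.2.
ζωₙ = 3.2/2 = 1.6, so ω_d = ωₙ√(1−ζ²) = √(ωₙ² − (ζωₙ)²) = √(64 − 1.6²) = √61.44 ≈ 7.838 rad/s.

ω_d ≈ 7.838 rad/s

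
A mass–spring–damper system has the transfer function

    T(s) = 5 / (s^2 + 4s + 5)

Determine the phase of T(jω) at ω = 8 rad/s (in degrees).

At s = j8: numerator = 5, denominator = -59 + j32.
∠T = ∠num − ∠den = 0° − (151.53°) = -151.5°.

∠T(j8) ≈ -151.5°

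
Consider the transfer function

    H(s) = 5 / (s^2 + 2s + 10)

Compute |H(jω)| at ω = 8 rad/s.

|H(j8)| ≈ 0.08878

Substitute s = j8: numerator = 5, denominator = -54 + j16.
|H(j8)| = |5| / |-54 + j16| = 5 / 56.321 ≈ 0.08878.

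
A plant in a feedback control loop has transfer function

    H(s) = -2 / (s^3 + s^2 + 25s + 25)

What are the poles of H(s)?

The poles are the roots of the denominator s^3 + s^2 + 25s + 25 = 0.
Trying s = -1: the polynomial evaluates to 0, so (s + 1) is a factor.
Dividing out leaves s^2 + 25 = 0.
The quadratic formula then gives s = 0 ± 5j.

s = 5j, -5j, -1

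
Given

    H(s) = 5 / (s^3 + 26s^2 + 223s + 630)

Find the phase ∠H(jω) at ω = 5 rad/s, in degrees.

At s = j5: numerator = 5, denominator = -20 + j990.
∠H = ∠num − ∠den = 0° − (91.157°) = -91.16°.

∠H(j5) ≈ -91.16°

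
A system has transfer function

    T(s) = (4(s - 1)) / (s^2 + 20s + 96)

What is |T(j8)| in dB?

Substitute s = j8: numerator = -4 + j32, denominator = 32 + j160.
|T(j8)| = |-4 + j32| / |32 + j160| = 32.249 / 163.17 ≈ 0.1976.
In decibels: 20·log₁₀(0.1976) ≈ -14.1 dB.

|T(j8)|_dB ≈ -14.1 dB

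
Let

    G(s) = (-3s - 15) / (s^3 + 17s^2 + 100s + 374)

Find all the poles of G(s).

The poles are the roots of the denominator s^3 + 17s^2 + 100s + 374 = 0.
Trying s = -11: the polynomial evaluates to 0, so (s + 11) is a factor.
Dividing out leaves s^2 + 6s + 34 = 0.
The quadratic formula then gives s = -3 ± 5j.

s = -11, -3 + 5j, -3 - 5j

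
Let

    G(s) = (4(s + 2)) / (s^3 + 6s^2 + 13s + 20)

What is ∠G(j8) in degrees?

∠G(j8) ≈ -152.3°

At s = j8: numerator = 8 + j32, denominator = -364 - j408.
∠G = ∠num − ∠den = 75.964° − (-131.74°) = 207.7°, which wraps to -152.3°.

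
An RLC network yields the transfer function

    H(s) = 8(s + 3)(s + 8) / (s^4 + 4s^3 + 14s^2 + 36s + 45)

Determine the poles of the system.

The poles are the roots of the denominator s^4 + 4s^3 + 14s^2 + 36s + 45 = 0.
No real roots exist; factor into two real quadratics: (s^2 + 9)(s^2 + 4s + 5) = 0.
Each quadratic gives a conjugate pair via the quadratic formula.

s = ±3j, -2 ± j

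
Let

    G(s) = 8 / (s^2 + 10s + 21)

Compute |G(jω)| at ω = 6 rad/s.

|G(j6)| ≈ 0.1294

Substitute s = j6: numerator = 8, denominator = -15 + j60.
|G(j6)| = |8| / |-15 + j60| = 8 / 61.847 ≈ 0.1294.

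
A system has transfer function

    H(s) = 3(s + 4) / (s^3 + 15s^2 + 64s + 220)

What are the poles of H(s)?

s = -2 + 4j, -2 - 4j, -11

The poles are the roots of the denominator s^3 + 15s^2 + 64s + 220 = 0.
Trying s = -11: the polynomial evaluates to 0, so (s + 11) is a factor.
Dividing out leaves s^2 + 4s + 20 = 0.
The quadratic formula then gives s = -2 ± 4j.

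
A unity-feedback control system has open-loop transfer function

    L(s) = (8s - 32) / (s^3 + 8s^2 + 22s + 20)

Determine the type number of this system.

The denominator has no factor of s at the origin — no free integrator — so this is a Type 0 system.

Type 0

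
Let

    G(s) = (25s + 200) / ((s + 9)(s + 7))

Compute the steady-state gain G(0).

G(0) = 200/63 ≈ 3.175

Set s = 0: G(0) = (200) / (63) = 200/63.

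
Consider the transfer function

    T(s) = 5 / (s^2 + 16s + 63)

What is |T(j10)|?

Substitute s = j10: numerator = 5, denominator = -37 + j160.
|T(j10)| = |5| / |-37 + j160| = 5 / 164.22 ≈ 0.03045.

|T(j10)| ≈ 0.03045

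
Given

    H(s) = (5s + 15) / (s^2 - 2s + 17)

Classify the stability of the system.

The denominator s^2 - 2s + 17 factors as (s^2 - 2s + 17), giving poles at s = 1 + 4j, 1 - 4j.
Since the pole(s) at s = 1 + 4j, 1 - 4j lie in the right half-plane, the system is unstable.

unstable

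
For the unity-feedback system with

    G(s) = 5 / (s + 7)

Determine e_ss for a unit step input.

e_ss = 0.5833

G(s) has no poles at the origin.
This is a Type 0 system. Kp = lim_{s→0} G(s) = 5/7.
e_ss = 1/(1 + Kp) = 1/(1 + 5/7) = 7/12 ≈ 0.5833.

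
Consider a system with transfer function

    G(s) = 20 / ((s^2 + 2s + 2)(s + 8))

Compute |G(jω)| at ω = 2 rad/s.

|G(j2)| ≈ 0.5423

Substitute s = j2: numerator = 20, denominator = -24 + j28.
|G(j2)| = |20| / |-24 + j28| = 20 / 36.878 ≈ 0.5423.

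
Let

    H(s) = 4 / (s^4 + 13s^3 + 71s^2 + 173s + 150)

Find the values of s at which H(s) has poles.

The poles are the roots of the denominator s^4 + 13s^3 + 71s^2 + 173s + 150 = 0.
Trying s = -2: the polynomial evaluates to 0, so (s + 2) is a factor.
Dividing out leaves s^3 + 11s^2 + 49s + 75 = 0.
This factors further as (s + 3)(s^2 + 8s + 25) = 0.

s = -2, -3, -4 ± 3j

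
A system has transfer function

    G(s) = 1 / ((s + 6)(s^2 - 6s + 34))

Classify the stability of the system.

unstable

The poles can be read from the denominator factors: s = -6, 3 ± 5j.
Since the pole(s) at s = 3 + 5j, 3 - 5j lie in the right half-plane, the system is unstable.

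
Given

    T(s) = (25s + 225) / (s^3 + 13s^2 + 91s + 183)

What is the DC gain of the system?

T(0) = 75/61 ≈ 1.230

Set s = 0: T(0) = (225) / (183) = 75/61.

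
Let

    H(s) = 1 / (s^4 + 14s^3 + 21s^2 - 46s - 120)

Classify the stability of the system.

The denominator s^4 + 14s^3 + 21s^2 - 46s - 120 factors as (s^2 + 4s + 5)(s + 12)(s - 2), giving poles at s = -2 ± j, -12, 2.
Since the pole(s) at s = 2 lie in the right half-plane, the system is unstable.

unstable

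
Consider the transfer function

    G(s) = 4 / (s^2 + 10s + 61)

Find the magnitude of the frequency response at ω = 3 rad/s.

Substitute s = j3: numerator = 4, denominator = 52 + j30.
|G(j3)| = |4| / |52 + j30| = 4 / 60.033 ≈ 0.06663.

|G(j3)| ≈ 0.06663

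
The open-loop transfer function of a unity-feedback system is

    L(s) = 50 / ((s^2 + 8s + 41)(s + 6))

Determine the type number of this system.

The denominator has no factor of s at the origin — no free integrator — so this is a Type 0 system.

Type 0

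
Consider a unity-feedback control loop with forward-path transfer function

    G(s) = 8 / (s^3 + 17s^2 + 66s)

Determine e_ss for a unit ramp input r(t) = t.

e_ss = 8.250

G(s) has one pole at the origin.
This is a Type 1 system. Kv = lim_{s→0} s·G(s) = 8/66 = 4/33.
e_ss = 1/Kv = 1/(4/33) = 33/4 ≈ 8.250.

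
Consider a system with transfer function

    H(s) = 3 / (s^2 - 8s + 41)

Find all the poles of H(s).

The poles are the roots of the denominator s^2 - 8s + 41 = 0.
Using the quadratic formula: s = (8 ± √(-100))/2 = 4 ± 5j.

s = 4 + 5j, 4 - 5j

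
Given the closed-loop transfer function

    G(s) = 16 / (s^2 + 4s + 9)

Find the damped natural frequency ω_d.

Comparing s^2 + 4s + 9 to s^2 + 2ζωₙs + ωₙ²: ωₙ = 3 rad/s and ζ = 4/(2·3) ≈ 0.6667.
ζωₙ = 4/2 = 2, so ω_d = ωₙ√(1−ζ²) = √(ωₙ² − (ζωₙ)²) = √(9 − 2²) = √5 ≈ 2.236 rad/s.

ω_d ≈ 2.236 rad/s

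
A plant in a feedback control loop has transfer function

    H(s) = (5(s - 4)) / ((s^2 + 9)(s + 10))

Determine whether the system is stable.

marginally stable

The poles can be read from the denominator factors: s = ±3j, -10.
Since the simple pole(s) at s = 3j, -3j lie on the jω-axis with none in the right half-plane, the system is marginally stable.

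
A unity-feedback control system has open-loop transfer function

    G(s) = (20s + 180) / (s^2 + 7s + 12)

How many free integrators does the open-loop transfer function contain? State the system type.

Type 0

The denominator has no factor of s at the origin — no free integrator — so this is a Type 0 system.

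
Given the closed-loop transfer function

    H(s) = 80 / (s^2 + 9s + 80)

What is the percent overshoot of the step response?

Comparing s^2 + 9s + 80 to s^2 + 2ζωₙs + ωₙ²: ωₙ = √80 ≈ 8.944 rad/s and ζ = 9/(2·√80) ≈ 0.5031.
%OS = 100·exp(−πζ/√(1−ζ²)) = 100·exp(−π·0.5031/√(1−0.5031²)) ≈ 16.1%.

%OS ≈ 16.1%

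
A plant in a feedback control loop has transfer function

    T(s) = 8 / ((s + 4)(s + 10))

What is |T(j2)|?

|T(j2)| ≈ 0.1754

Substitute s = j2: numerator = 8, denominator = 36 + j28.
|T(j2)| = |8| / |36 + j28| = 8 / 45.607 ≈ 0.1754.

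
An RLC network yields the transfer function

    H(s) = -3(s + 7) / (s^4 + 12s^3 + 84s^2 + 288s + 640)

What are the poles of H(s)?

s = -2 ± 4j, -4 ± 4j

The poles are the roots of the denominator s^4 + 12s^3 + 84s^2 + 288s + 640 = 0.
No real roots exist; factor into two real quadratics: (s^2 + 4s + 20)(s^2 + 8s + 32) = 0.
Each quadratic gives a conjugate pair via the quadratic formula.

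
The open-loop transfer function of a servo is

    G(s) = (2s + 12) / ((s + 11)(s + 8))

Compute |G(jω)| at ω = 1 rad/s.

Substitute s = j1: numerator = 12 + j2, denominator = 87 + j19.
|G(j1)| = |12 + j2| / |87 + j19| = 12.166 / 89.051 ≈ 0.1366.

|G(j1)| ≈ 0.1366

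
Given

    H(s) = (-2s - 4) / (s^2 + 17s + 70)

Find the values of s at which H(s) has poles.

s = -7, -10

The poles are the roots of the denominator s^2 + 17s + 70 = 0.
Factoring: (s + 7)(s + 10) = 0, so s = -7 and s = -10.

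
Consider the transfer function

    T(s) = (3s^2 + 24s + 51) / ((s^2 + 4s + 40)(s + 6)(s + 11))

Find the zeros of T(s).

Set the numerator to zero: 3s^2 + 24s + 51 = 0, i.e. 3·(s^2 + 8s + 17) = 0.
Factoring: (s^2 + 8s + 17) = 0.

s = -4 ± j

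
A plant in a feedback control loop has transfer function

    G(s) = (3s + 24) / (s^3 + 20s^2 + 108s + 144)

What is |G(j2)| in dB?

|G(j2)|_dB ≈ -18.9 dB

Substitute s = j2: numerator = 24 + j6, denominator = 64 + j208.
|G(j2)| = |24 + j6| / |64 + j208| = 24.739 / 217.62 ≈ 0.1137.
In decibels: 20·log₁₀(0.1137) ≈ -18.9 dB.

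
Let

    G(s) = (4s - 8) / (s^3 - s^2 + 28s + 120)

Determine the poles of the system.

The poles are the roots of the denominator s^3 - s^2 + 28s + 120 = 0.
Trying s = -3: the polynomial evaluates to 0, so (s + 3) is a factor.
Dividing out leaves s^2 - 4s + 40 = 0.
The quadratic formula then gives s = 2 ± 6j.

s = 2 ± 6j, -3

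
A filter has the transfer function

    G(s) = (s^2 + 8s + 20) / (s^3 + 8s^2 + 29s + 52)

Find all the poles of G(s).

The poles are the roots of the denominator s^3 + 8s^2 + 29s + 52 = 0.
Trying s = -4: the polynomial evaluates to 0, so (s + 4) is a factor.
Dividing out leaves s^2 + 4s + 13 = 0.
The quadratic formula then gives s = -2 ± 3j.

s = -4, -2 + 3j, -2 - 3j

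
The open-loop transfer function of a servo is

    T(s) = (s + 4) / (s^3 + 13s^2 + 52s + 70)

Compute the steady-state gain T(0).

Set s = 0: T(0) = (4) / (70) = 2/35.

T(0) = 2/35 ≈ 0.05714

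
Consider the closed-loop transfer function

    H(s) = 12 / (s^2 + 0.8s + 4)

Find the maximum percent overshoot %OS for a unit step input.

%OS ≈ 52.7%

Comparing s^2 + 0.8s + 4 to s^2 + 2ζωₙs + ωₙ²: ωₙ = 2 rad/s and ζ = 0.8/(2·2) = 0.2.
%OS = 100·exp(−πζ/√(1−ζ²)) = 100·exp(−π·0.2/√(1−0.2²)) ≈ 52.7%.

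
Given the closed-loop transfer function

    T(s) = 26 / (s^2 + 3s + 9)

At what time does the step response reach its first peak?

t_p ≈ 1.209 s

Comparing s^2 + 3s + 9 to s^2 + 2ζωₙs + ωₙ²: ωₙ = 3 rad/s and ζ = 3/(2·3) = 0.5.
ζωₙ = 3/2 = 1.5, so ω_d = ωₙ√(1−ζ²) = √(ωₙ² − (ζωₙ)²) = √(9 − 1.5²) = √6.75 ≈ 2.598 rad/s.
t_p = π/ω_d = π/2.598 ≈ 1.209 s.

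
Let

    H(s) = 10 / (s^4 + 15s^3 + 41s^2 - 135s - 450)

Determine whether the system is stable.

unstable

The denominator s^4 + 15s^3 + 41s^2 - 135s - 450 factors as (s - 3)(s + 5)(s + 3)(s + 10), giving poles at s = 3, -5, -3, -10.
Since the pole(s) at s = 3 lie in the right half-plane, the system is unstable.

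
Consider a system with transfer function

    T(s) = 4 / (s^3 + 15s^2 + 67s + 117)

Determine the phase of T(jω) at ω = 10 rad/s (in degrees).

∠T(j10) ≈ 166.6°

At s = j10: numerator = 4, denominator = -1383 - j330.
∠T = ∠num − ∠den = 0° − (-166.58°) = 166.6°.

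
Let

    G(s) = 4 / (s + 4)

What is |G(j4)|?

|G(j4)| ≈ 0.7071

Substitute s = j4: numerator = 4, denominator = 4 + j4.
|G(j4)| = |4| / |4 + j4| = 4 / 5.6569 ≈ 0.7071.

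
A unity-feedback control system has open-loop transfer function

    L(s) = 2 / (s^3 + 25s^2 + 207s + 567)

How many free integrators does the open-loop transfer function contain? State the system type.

The denominator has no factor of s at the origin — no free integrator — so this is a Type 0 system.

Type 0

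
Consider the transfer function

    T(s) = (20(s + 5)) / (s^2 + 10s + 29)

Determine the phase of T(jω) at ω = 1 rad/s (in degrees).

At s = j1: numerator = 100 + j20, denominator = 28 + j10.
∠T = ∠num − ∠den = 11.310° − (19.654°) = -8.344°.

∠T(j1) ≈ -8.344°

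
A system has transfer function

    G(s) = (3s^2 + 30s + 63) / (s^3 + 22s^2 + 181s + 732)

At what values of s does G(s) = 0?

Set the numerator to zero: 3s^2 + 30s + 63 = 0, i.e. 3·(s^2 + 10s + 21) = 0.
Factoring: (s + 7)(s + 3) = 0.

s = -7, -3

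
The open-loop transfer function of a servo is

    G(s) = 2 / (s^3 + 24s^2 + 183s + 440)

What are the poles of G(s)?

s = -5, -8, -11

The poles are the roots of the denominator s^3 + 24s^2 + 183s + 440 = 0.
Trying s = -5: the polynomial evaluates to 0, so (s + 5) is a factor.
Dividing out leaves s^2 + 19s + 88 = 0.
Factoring the quadratic: (s + 8)(s + 11) = 0.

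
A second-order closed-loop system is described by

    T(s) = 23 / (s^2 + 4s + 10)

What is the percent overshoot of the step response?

%OS ≈ 7.69%

Comparing s^2 + 4s + 10 to s^2 + 2ζωₙs + ωₙ²: ωₙ = √10 ≈ 3.162 rad/s and ζ = 4/(2·√10) ≈ 0.6325.
%OS = 100·exp(−πζ/√(1−ζ²)) = 100·exp(−π·0.6325/√(1−0.6325²)) ≈ 7.69%.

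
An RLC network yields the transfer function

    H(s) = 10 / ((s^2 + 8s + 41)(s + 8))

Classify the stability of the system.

The poles can be read from the denominator factors: s = -4 ± 5j, -8.
Since all poles lie strictly in the left half-plane, the system is stable.

stable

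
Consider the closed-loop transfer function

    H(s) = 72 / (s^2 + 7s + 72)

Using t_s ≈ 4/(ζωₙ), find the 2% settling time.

t_s ≈ 1.143 s

Comparing s^2 + 7s + 72 to s^2 + 2ζωₙs + ωₙ²: ωₙ = √72 ≈ 8.485 rad/s and ζ = 7/(2·√72) ≈ 0.4125.
ζωₙ = 7/2 = 3.5, so t_s ≈ 4/(ζωₙ) = 4/3.5 ≈ 1.143 s.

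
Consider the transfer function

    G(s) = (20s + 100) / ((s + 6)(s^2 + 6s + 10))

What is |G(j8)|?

Substitute s = j8: numerator = 100 + j160, denominator = -708 - j144.
|G(j8)| = |100 + j160| / |-708 - j144| = 188.68 / 722.50 ≈ 0.2611.

|G(j8)| ≈ 0.2611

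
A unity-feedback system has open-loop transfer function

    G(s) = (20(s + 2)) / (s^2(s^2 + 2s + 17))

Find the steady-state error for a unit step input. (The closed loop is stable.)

G(s) has 2 poles at the origin.
This is a Type 2 system; for a step input the steady-state error is zero.

e_ss = 0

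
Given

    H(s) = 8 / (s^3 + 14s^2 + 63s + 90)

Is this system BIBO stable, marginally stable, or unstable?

stable

The denominator s^3 + 14s^2 + 63s + 90 factors as (s + 6)(s + 5)(s + 3), giving poles at s = -6, -5, -3.
Since all poles lie strictly in the left half-plane, the system is stable.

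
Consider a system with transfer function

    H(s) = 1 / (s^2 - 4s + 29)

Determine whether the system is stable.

unstable

The poles can be read from the denominator factors: s = 2 + 5j, 2 - 5j.
Since the pole(s) at s = 2 ± 5j lie in the right half-plane, the system is unstable.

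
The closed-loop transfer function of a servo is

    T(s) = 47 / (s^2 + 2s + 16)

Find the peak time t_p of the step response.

Comparing s^2 + 2s + 16 to s^2 + 2ζωₙs + ωₙ²: ωₙ = 4 rad/s and ζ = 2/(2·4) = 0.25.
ζωₙ = 2/2 = 1, so ω_d = ωₙ√(1−ζ²) = √(ωₙ² − (ζωₙ)²) = √(16 − 1²) = √15 ≈ 3.873 rad/s.
t_p = π/ω_d = π/3.873 ≈ 0.8112 s.

t_p ≈ 0.8112 s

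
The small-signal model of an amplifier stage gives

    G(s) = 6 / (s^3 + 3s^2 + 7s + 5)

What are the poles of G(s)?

s = -1 ± 2j, -1

The poles are the roots of the denominator s^3 + 3s^2 + 7s + 5 = 0.
Trying s = -1: the polynomial evaluates to 0, so (s + 1) is a factor.
Dividing out leaves s^2 + 2s + 5 = 0.
The quadratic formula then gives s = -1 ± 2j.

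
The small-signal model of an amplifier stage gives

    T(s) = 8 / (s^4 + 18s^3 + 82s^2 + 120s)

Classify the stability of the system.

marginally stable

The denominator s^4 + 18s^3 + 82s^2 + 120s factors as s(s^2 + 6s + 10)(s + 12), giving poles at s = 0, -3 + j, -3 - j, -12.
Since the simple pole(s) at s = 0 lie on the jω-axis with none in the right half-plane, the system is marginally stable.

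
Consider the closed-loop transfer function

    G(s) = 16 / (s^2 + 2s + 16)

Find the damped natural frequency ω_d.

ω_d ≈ 3.873 rad/s

Comparing s^2 + 2s + 16 to s^2 + 2ζωₙs + ωₙ²: ωₙ = 4 rad/s and ζ = 2/(2·4) = 0.25.
ζωₙ = 2/2 = 1, so ω_d = ωₙ√(1−ζ²) = √(ωₙ² − (ζωₙ)²) = √(16 − 1²) = √15 ≈ 3.873 rad/s.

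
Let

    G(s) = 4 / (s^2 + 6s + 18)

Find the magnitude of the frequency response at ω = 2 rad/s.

|G(j2)| ≈ 0.2169

Substitute s = j2: numerator = 4, denominator = 14 + j12.
|G(j2)| = |4| / |14 + j12| = 4 / 18.439 ≈ 0.2169.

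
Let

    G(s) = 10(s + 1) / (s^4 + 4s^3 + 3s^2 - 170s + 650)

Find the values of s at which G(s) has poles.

s = 3 + 2j, 3 - 2j, -5 + 5j, -5 - 5j

The poles are the roots of the denominator s^4 + 4s^3 + 3s^2 - 170s + 650 = 0.
No real roots exist; factor into two real quadratics: (s^2 - 6s + 13)(s^2 + 10s + 50) = 0.
Each quadratic gives a conjugate pair via the quadratic formula.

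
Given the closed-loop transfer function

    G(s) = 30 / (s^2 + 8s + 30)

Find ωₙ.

Compare the denominator to the standard form s^2 + 2ζωₙs + ωₙ².
ωₙ² = 30, so ωₙ = √30 ≈ 5.477 rad/s.

ωₙ ≈ 5.477 rad/s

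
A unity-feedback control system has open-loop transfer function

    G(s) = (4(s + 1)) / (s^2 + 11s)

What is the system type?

Type 1

The denominator has 1 factor of s at the origin (free integrator), so this is a Type 1 system.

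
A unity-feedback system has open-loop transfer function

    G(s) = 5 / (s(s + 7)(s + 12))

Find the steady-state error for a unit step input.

e_ss = 0

G(s) has one pole at the origin.
This is a Type 1 system; for a step input the steady-state error is zero.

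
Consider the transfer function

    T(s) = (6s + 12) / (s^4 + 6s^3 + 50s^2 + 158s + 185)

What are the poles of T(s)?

s = -2 + j, -2 - j, -1 + 6j, -1 - 6j

The poles are the roots of the denominator s^4 + 6s^3 + 50s^2 + 158s + 185 = 0.
No real roots exist; factor into two real quadratics: (s^2 + 4s + 5)(s^2 + 2s + 37) = 0.
Each quadratic gives a conjugate pair via the quadratic formula.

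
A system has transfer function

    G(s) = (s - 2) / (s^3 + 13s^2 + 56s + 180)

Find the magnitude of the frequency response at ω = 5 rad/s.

Substitute s = j5: numerator = -2 + j5, denominator = -145 + j155.
|G(j5)| = |-2 + j5| / |-145 + j155| = 5.3852 / 212.25 ≈ 0.02537.

|G(j5)| ≈ 0.02537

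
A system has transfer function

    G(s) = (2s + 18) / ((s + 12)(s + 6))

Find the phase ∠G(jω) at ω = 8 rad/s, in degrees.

∠G(j8) ≈ -45.19°

At s = j8: numerator = 18 + j16, denominator = 8 + j144.
∠G = ∠num − ∠den = 41.634° − (86.820°) = -45.19°.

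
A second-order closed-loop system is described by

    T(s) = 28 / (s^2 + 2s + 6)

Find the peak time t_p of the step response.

t_p ≈ 1.405 s

Comparing s^2 + 2s + 6 to s^2 + 2ζωₙs + ωₙ²: ωₙ = √6 ≈ 2.449 rad/s and ζ = 2/(2·√6) ≈ 0.4082.
ζωₙ = 2/2 = 1, so ω_d = ωₙ√(1−ζ²) = √(ωₙ² − (ζωₙ)²) = √(6 − 1²) = √5 ≈ 2.236 rad/s.
t_p = π/ω_d = π/2.236 ≈ 1.405 s.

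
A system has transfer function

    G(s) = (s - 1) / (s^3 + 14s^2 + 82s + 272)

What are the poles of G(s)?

The poles are the roots of the denominator s^3 + 14s^2 + 82s + 272 = 0.
Trying s = -8: the polynomial evaluates to 0, so (s + 8) is a factor.
Dividing out leaves s^2 + 6s + 34 = 0.
The quadratic formula then gives s = -3 ± 5j.

s = -3 + 5j, -3 - 5j, -8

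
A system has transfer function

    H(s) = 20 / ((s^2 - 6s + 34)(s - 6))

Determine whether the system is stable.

The poles can be read from the denominator factors: s = 3 + 5j, 3 - 5j, 6.
Since the pole(s) at s = 3 ± 5j, 6 lie in the right half-plane, the system is unstable.

unstable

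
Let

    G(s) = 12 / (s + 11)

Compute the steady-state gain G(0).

G(0) = 12/11 ≈ 1.091

Set s = 0: G(0) = (12) / (11) = 12/11.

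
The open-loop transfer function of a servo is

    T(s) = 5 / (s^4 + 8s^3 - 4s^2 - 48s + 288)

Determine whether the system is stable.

The denominator s^4 + 8s^3 - 4s^2 - 48s + 288 factors as (s + 6)^2(s^2 - 4s + 8), giving poles at s = -6, -6, 2 + 2j, 2 - 2j.
Since the pole(s) at s = 2 + 2j, 2 - 2j lie in the right half-plane, the system is unstable.

unstable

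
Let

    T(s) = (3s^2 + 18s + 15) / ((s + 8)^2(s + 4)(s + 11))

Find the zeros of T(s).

Set the numerator to zero: 3s^2 + 18s + 15 = 0, i.e. 3·(s^2 + 6s + 5) = 0.
Factoring: (s + 5)(s + 1) = 0.

s = -5, -1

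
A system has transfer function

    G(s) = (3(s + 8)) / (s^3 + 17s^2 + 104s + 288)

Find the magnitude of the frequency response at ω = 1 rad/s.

|G(j1)| ≈ 0.08343

Substitute s = j1: numerator = 24 + j3, denominator = 271 + j103.
|G(j1)| = |24 + j3| / |271 + j103| = 24.187 / 289.91 ≈ 0.08343.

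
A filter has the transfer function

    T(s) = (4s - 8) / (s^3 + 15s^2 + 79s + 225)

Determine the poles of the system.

The poles are the roots of the denominator s^3 + 15s^2 + 79s + 225 = 0.
Trying s = -9: the polynomial evaluates to 0, so (s + 9) is a factor.
Dividing out leaves s^2 + 6s + 25 = 0.
The quadratic formula then gives s = -3 ± 4j.

s = -3 ± 4j, -9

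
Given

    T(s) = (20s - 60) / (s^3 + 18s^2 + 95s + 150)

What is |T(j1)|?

|T(j1)| ≈ 0.3903

Substitute s = j1: numerator = -60 + j20, denominator = 132 + j94.
|T(j1)| = |-60 + j20| / |132 + j94| = 63.246 / 162.05 ≈ 0.3903.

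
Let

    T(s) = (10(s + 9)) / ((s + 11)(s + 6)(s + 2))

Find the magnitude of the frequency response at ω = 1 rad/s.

|T(j1)| ≈ 0.6028

Substitute s = j1: numerator = 90 + j10, denominator = 113 + j99.
|T(j1)| = |90 + j10| / |113 + j99| = 90.554 / 150.23 ≈ 0.6028.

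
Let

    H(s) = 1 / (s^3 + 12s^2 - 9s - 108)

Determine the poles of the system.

s = -3, -12, 3

The poles are the roots of the denominator s^3 + 12s^2 - 9s - 108 = 0.
Trying s = -3: the polynomial evaluates to 0, so (s + 3) is a factor.
Dividing out leaves s^2 + 9s - 36 = 0.
Factoring the quadratic: (s + 12)(s - 3) = 0.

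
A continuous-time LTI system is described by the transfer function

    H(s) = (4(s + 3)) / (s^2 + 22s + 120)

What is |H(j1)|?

|H(j1)| ≈ 0.1045

Substitute s = j1: numerator = 12 + j4, denominator = 119 + j22.
|H(j1)| = |12 + j4| / |119 + j22| = 12.649 / 121.02 ≈ 0.1045.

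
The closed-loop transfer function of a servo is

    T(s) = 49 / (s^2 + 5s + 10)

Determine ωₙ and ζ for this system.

ωₙ ≈ 3.162 rad/s, ζ ≈ 0.7906

Compare the denominator to the standard form s^2 + 2ζωₙs + ωₙ².
ωₙ² = 10, so ωₙ = √10 ≈ 3.162 rad/s.
2ζωₙ = 5, so ζ = 5/(2·√10) ≈ 0.7906.
With ζ = 0.7906 the response is underdamped.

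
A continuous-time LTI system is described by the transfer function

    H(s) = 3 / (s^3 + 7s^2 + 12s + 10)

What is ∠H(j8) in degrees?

At s = j8: numerator = 3, denominator = -438 - j416.
∠H = ∠num − ∠den = 0° − (-136.48°) = 136.5°.

∠H(j8) ≈ 136.5°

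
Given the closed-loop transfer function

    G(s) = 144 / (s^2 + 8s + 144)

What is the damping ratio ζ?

ζ ≈ 0.3333

Compare the denominator to the standard form s^2 + 2ζωₙs + ωₙ².
ωₙ² = 144, so ωₙ = 12 rad/s.
2ζωₙ = 8, so ζ = 8/(2·12) ≈ 0.3333.
With ζ = 0.3333 the response is underdamped.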